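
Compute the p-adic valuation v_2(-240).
v_2(-240) = 4

v_2(n) is the largest exponent k such that 2^k divides n. Factor out: -240 = -2^4 · 15. (Sign doesn't affect v_p.) So v_2(-240) = 4.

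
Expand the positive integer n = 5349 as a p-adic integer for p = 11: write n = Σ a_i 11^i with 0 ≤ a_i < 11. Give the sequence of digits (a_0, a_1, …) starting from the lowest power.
(a_0, a_1, …) = (3, 2, 0, 4)

Repeated division by 11 gives the digits low-to-high: 5349 = 3 + 2·11^1 + 4·11^3. Digit sequence: (3, 2, 0, 4).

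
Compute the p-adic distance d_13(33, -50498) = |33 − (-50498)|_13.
d_13(33, -50498) = 1/2197

Step 1 — x − y = 33 − (-50498) = 50531. Step 2 — v_13(50531) = 3 (factor: 50531 = (13^3 · 23); the sign does not affect v_p). Step 3 — |x − y|_13 = 13^{-3} = 1/2197.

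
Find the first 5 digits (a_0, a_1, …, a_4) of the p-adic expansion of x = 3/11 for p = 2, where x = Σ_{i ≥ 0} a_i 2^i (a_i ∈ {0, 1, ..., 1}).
(a_0, …, a_4) = (1, 0, 0, 1, 0)

v_2(3/11) = 0 (numerator and denominator both coprime to 2), so x ∈ ℤ_2^×. Compute digits iteratively via a_i = x_i mod 2, x_{i+1} = (x_i − a_i)/2, with x_0 = x:
  x_0 = 3/11;  a_0 = 1;  x_1 = (x_0 − 1)/2 = -4/11
  x_1 = -4/11;  a_1 = 0;  x_2 = (x_1 − 0)/2 = -2/11
  x_2 = -2/11;  a_2 = 0;  x_3 = (x_2 − 0)/2 = -1/11
  x_3 = -1/11;  a_3 = 1;  x_4 = (x_3 − 1)/2 = -6/11
  x_4 = -6/11;  a_4 = 0;  x_5 = (x_4 − 0)/2 = -3/11
Digits: (1, 0, 0, 1, 0).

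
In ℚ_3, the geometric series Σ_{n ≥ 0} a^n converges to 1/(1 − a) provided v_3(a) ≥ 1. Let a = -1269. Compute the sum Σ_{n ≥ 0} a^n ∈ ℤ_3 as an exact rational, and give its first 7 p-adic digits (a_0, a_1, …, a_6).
Σ a^n = 1/(1 − a) = 1/1270;  first 7 digits = (1, 0, 0, 1, 2, 0, 2)

v_3(a) = 3 ≥ 1, so the series converges in ℤ_3 to 1/(1 − a) = 1/(1 − (-1269)) = 1/1270. Expand this rational in ℤ_3: compute digits iteratively via d_i = x_i mod 3, x_{i+1} = (x_i − d_i)/3. The first 7 digits are (1, 0, 0, 1, 2, 0, 2).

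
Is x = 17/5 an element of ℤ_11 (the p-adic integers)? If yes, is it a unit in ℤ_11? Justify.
x ∈ ℤ_11^× (unit); v_11(x) = 0

ℤ_11 = {x ∈ ℚ_11 : v_11(x) ≥ 0} and ℤ_11^× = {x ∈ ℤ_11 : v_11(x) = 0}. Here v_11(17/5) = v_11(num) − v_11(den) = 0; compare against these criteria.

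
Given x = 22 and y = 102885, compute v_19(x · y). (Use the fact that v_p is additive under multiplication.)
v_19(2263470) = 3

v_p(x) = 0 (factor: 22 = 19^0 · 22); v_p(y) = 3 (factor: 102885 = 19^3 · 15). Additivity: v_p(xy) = v_p(x) + v_p(y) = 0 + 3 = 3. (Direct check: xy = 2263470 = 19^3 · (330).)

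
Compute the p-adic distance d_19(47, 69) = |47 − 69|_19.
d_19(47, 69) = 1

Step 1 — x − y = 47 − 69 = -22. Step 2 — v_19(-22) = 0 (factor: -22 = −(19^0 · 22); the sign does not affect v_p). Step 3 — |x − y|_19 = 19^{0} = 1.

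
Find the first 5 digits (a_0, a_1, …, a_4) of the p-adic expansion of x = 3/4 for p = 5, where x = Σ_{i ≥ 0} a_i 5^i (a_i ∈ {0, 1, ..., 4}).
(a_0, …, a_4) = (2, 1, 1, 1, 1)

v_5(3/4) = 0 (numerator and denominator both coprime to 5), so x ∈ ℤ_5^×. Compute digits iteratively via a_i = x_i mod 5, x_{i+1} = (x_i − a_i)/5, with x_0 = x:
  x_0 = 3/4;  a_0 = 2;  x_1 = (x_0 − 2)/5 = -1/4
  x_1 = -1/4;  a_1 = 1;  x_2 = (x_1 − 1)/5 = -1/4
  x_2 = -1/4;  a_2 = 1;  x_3 = (x_2 − 1)/5 = -1/4
  x_3 = -1/4;  a_3 = 1;  x_4 = (x_3 − 1)/5 = -1/4
  x_4 = -1/4;  a_4 = 1;  x_5 = (x_4 − 1)/5 = -1/4
Digits: (2, 1, 1, 1, 1).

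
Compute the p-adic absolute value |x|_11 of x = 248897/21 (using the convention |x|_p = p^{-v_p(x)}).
|248897/21|_11 = 1/14641

Step 1 — compute v_11(x) by factoring powers of 11 out of the numerator and denominator: v_11(248897/21) = 4. Step 2 — apply |x|_p = p^{-v_p(x)} = 11^{-4} = 1/14641.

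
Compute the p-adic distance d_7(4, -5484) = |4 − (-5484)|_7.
d_7(4, -5484) = 1/343

Step 1 — x − y = 4 − (-5484) = 5488. Step 2 — v_7(5488) = 3 (factor: 5488 = (7^3 · 16); the sign does not affect v_p). Step 3 — |x − y|_7 = 7^{-3} = 1/343.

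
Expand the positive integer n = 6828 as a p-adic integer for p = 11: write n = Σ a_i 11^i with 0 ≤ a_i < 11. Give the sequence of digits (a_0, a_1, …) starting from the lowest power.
(a_0, a_1, …) = (8, 4, 1, 5)

Repeated division by 11 gives the digits low-to-high: 6828 = 8 + 4·11^1 + 1·11^2 + 5·11^3. Digit sequence: (8, 4, 1, 5).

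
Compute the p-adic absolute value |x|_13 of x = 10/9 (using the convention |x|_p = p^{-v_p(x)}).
|10/9|_13 = 1

Step 1 — compute v_13(x) by factoring powers of 13 out of the numerator and denominator: v_13(10/9) = 0. Step 2 — apply |x|_p = p^{-v_p(x)} = 13^{0} = 1.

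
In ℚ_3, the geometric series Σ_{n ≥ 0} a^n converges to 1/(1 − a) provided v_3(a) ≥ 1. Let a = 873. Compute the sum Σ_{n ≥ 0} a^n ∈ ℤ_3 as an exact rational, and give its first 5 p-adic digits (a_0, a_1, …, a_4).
Σ a^n = 1/(1 − a) = -1/872;  first 5 digits = (1, 0, 1, 2, 2)

v_3(a) = 2 ≥ 1, so the series converges in ℤ_3 to 1/(1 − a) = 1/(1 − 873) = -1/872. Expand this rational in ℤ_3: compute digits iteratively via d_i = x_i mod 3, x_{i+1} = (x_i − d_i)/3. The first 5 digits are (1, 0, 1, 2, 2).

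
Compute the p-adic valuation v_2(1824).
v_2(1824) = 5

v_2(n) is the largest exponent k such that 2^k divides n. Factor out: 1824 = 2^5 · 57. (Sign doesn't affect v_p.) So v_2(1824) = 5.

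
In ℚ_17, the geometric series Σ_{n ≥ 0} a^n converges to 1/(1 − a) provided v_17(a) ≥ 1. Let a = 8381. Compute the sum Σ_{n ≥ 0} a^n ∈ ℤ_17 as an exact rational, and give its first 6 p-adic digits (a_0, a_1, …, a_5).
Σ a^n = 1/(1 − a) = -1/8380;  first 6 digits = (1, 0, 12, 1, 8, 15)

v_17(a) = 2 ≥ 1, so the series converges in ℤ_17 to 1/(1 − a) = 1/(1 − 8381) = -1/8380. Expand this rational in ℤ_17: compute digits iteratively via d_i = x_i mod 17, x_{i+1} = (x_i − d_i)/17. The first 6 digits are (1, 0, 12, 1, 8, 15).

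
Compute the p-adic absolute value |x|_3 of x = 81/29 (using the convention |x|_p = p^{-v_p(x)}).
|81/29|_3 = 1/81

Step 1 — compute v_3(x) by factoring powers of 3 out of the numerator and denominator: v_3(81/29) = 4. Step 2 — apply |x|_p = p^{-v_p(x)} = 3^{-4} = 1/81.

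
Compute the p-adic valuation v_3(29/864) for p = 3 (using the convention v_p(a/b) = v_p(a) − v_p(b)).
v_3(29/864) = -3

Factor powers of 3 from the numerator and denominator of the reduced fraction: 29 = 3^0 · 29 and 864 = 3^3 · 32. Apply v_p(a/b) = v_p(a) − v_p(b): v_3(29/864) = 0 − 3 = -3.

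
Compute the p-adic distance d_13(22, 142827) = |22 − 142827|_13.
d_13(22, 142827) = 1/28561

Step 1 — x − y = 22 − 142827 = -142805. Step 2 — v_13(-142805) = 4 (factor: -142805 = −(13^4 · 5); the sign does not affect v_p). Step 3 — |x − y|_13 = 13^{-4} = 1/28561.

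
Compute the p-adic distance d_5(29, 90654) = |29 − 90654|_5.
d_5(29, 90654) = 1/3125

Step 1 — x − y = 29 − 90654 = -90625. Step 2 — v_5(-90625) = 5 (factor: -90625 = −(5^5 · 29); the sign does not affect v_p). Step 3 — |x − y|_5 = 5^{-5} = 1/3125.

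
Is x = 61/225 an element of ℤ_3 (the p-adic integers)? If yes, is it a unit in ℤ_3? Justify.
x ∉ ℤ_3 (v_3(x) = -2 < 0)

ℤ_3 = {x ∈ ℚ_3 : v_3(x) ≥ 0} and ℤ_3^× = {x ∈ ℤ_3 : v_3(x) = 0}. Here v_3(61/225) = v_3(num) − v_3(den) = -2; compare against these criteria.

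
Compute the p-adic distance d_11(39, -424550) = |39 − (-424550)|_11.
d_11(39, -424550) = 1/14641

Step 1 — x − y = 39 − (-424550) = 424589. Step 2 — v_11(424589) = 4 (factor: 424589 = (11^4 · 29); the sign does not affect v_p). Step 3 — |x − y|_11 = 11^{-4} = 1/14641.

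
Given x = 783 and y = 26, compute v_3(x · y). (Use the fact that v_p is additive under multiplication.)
v_3(20358) = 3

v_p(x) = 3 (factor: 783 = 3^3 · 29); v_p(y) = 0 (factor: 26 = 3^0 · 26). Additivity: v_p(xy) = v_p(x) + v_p(y) = 3 + 0 = 3. (Direct check: xy = 20358 = 3^3 · (754).)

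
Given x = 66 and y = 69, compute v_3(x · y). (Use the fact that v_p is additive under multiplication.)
v_3(4554) = 2

v_p(x) = 1 (factor: 66 = 3^1 · 22); v_p(y) = 1 (factor: 69 = 3^1 · 23). Additivity: v_p(xy) = v_p(x) + v_p(y) = 1 + 1 = 2. (Direct check: xy = 4554 = 3^2 · (506).)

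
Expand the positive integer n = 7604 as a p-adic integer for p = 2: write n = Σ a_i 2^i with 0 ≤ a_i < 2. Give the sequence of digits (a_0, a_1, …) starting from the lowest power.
(a_0, a_1, …) = (0, 0, 1, 0, 1, 1, 0, 1, 1, 0, 1, 1, 1)

Repeated division by 2 gives the digits low-to-high: 7604 = 1·2^2 + 1·2^4 + 1·2^5 + 1·2^7 + 1·2^8 + 1·2^10 + 1·2^11 + 1·2^12. Digit sequence: (0, 0, 1, 0, 1, 1, 0, 1, 1, 0, 1, 1, 1).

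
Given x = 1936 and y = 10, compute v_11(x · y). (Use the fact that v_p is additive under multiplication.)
v_11(19360) = 2

v_p(x) = 2 (factor: 1936 = 11^2 · 16); v_p(y) = 0 (factor: 10 = 11^0 · 10). Additivity: v_p(xy) = v_p(x) + v_p(y) = 2 + 0 = 2. (Direct check: xy = 19360 = 11^2 · (160).)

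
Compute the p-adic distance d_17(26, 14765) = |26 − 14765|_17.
d_17(26, 14765) = 1/4913

Step 1 — x − y = 26 − 14765 = -14739. Step 2 — v_17(-14739) = 3 (factor: -14739 = −(17^3 · 3); the sign does not affect v_p). Step 3 — |x − y|_17 = 17^{-3} = 1/4913.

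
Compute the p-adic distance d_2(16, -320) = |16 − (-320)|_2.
d_2(16, -320) = 1/16

Step 1 — x − y = 16 − (-320) = 336. Step 2 — v_2(336) = 4 (factor: 336 = (2^4 · 21); the sign does not affect v_p). Step 3 — |x − y|_2 = 2^{-4} = 1/16.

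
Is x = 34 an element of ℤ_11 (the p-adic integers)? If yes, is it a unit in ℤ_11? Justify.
x ∈ ℤ_11^× (unit); v_11(x) = 0

ℤ_11 = {x ∈ ℚ_11 : v_11(x) ≥ 0} and ℤ_11^× = {x ∈ ℤ_11 : v_11(x) = 0}. Here v_11(34) = v_11(num) − v_11(den) = 0; compare against these criteria.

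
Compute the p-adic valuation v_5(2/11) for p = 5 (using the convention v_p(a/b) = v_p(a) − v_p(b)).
v_5(2/11) = 0

Factor powers of 5 from the numerator and denominator of the reduced fraction: 2 = 5^0 · 2 and 11 = 5^0 · 11. Apply v_p(a/b) = v_p(a) − v_p(b): v_5(2/11) = 0 − 0 = 0.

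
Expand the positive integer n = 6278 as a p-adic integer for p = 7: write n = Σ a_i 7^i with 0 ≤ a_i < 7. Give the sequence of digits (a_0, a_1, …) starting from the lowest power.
(a_0, a_1, …) = (6, 0, 2, 4, 2)

Repeated division by 7 gives the digits low-to-high: 6278 = 6 + 2·7^2 + 4·7^3 + 2·7^4. Digit sequence: (6, 0, 2, 4, 2).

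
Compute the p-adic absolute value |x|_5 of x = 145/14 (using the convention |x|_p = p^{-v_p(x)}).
|145/14|_5 = 1/5

Step 1 — compute v_5(x) by factoring powers of 5 out of the numerator and denominator: v_5(145/14) = 1. Step 2 — apply |x|_p = p^{-v_p(x)} = 5^{-1} = 1/5.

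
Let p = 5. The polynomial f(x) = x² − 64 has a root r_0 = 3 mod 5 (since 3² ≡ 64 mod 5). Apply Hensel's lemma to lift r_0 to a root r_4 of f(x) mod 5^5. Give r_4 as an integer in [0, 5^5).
r_4 = 8 (mod 3125)

Hensel's recurrence: r_{i+1} = r_i − f(r_i)·(f′(r_i))^{-1} mod 5^{i+2}, with f′(x) = 2x. Iterate:
  r_0 = 3 (mod 5)
  r_1 = 8 (mod 25)
  r_2 = 8 (mod 125)
  r_3 = 8 (mod 625)
  r_4 = 8 (mod 3125)
Final: r_4 = 8, and one checks f(r_4) ≡ 0 mod 5^5.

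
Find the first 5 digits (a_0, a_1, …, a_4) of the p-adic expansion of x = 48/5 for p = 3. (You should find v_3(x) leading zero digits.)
(a_0, …, a_4) = (0, 2, 1, 1, 2)

v_3(48/5) = 1, so a_0 = ... = a_0 = 0. Factor out: x = 3^1 · u with u = 16/5 a unit in ℤ_3. Expand u iteratively via a_{v+i} = u_i mod 3, u_{i+1} = (u_i − a_{v+i})/3:
  u_0 = 16/5;  a_1 = 2;  u_1 = (u_0 − 2)/3 = 2/5
  u_1 = 2/5;  a_2 = 1;  u_2 = (u_1 − 1)/3 = -1/5
  u_2 = -1/5;  a_3 = 1;  u_3 = (u_2 − 1)/3 = -2/5
  u_3 = -2/5;  a_4 = 2;  u_4 = (u_3 − 2)/3 = -4/5
Digits: (0, 2, 1, 1, 2).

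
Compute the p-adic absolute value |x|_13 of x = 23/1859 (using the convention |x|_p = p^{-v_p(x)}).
|23/1859|_13 = 169

Step 1 — compute v_13(x) by factoring powers of 13 out of the numerator and denominator: v_13(23/1859) = -2. Step 2 — apply |x|_p = p^{-v_p(x)} = 13^{2} = 169.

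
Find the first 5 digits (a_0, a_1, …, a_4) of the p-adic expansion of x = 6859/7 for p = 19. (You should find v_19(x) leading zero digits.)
(a_0, …, a_4) = (0, 0, 0, 11, 13)

v_19(6859/7) = 3, so a_0 = ... = a_2 = 0. Factor out: x = 19^3 · u with u = 1/7 a unit in ℤ_19. Expand u iteratively via a_{v+i} = u_i mod 19, u_{i+1} = (u_i − a_{v+i})/19:
  u_0 = 1/7;  a_3 = 11;  u_1 = (u_0 − 11)/19 = -4/7
  u_1 = -4/7;  a_4 = 13;  u_2 = (u_1 − 13)/19 = -5/7
Digits: (0, 0, 0, 11, 13).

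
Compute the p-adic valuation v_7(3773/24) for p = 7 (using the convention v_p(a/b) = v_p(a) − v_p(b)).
v_7(3773/24) = 3

Factor powers of 7 from the numerator and denominator of the reduced fraction: 3773 = 7^3 · 11 and 24 = 7^0 · 24. Apply v_p(a/b) = v_p(a) − v_p(b): v_7(3773/24) = 3 − 0 = 3.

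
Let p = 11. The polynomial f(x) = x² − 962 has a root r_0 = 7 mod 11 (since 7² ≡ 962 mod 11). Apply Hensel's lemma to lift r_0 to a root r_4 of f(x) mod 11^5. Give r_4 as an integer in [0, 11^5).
r_4 = 137606 (mod 161051)

Hensel's recurrence: r_{i+1} = r_i − f(r_i)·(f′(r_i))^{-1} mod 11^{i+2}, with f′(x) = 2x. Iterate:
  r_0 = 7 (mod 11)
  r_1 = 29 (mod 121)
  r_2 = 513 (mod 1331)
  r_3 = 5837 (mod 14641)
  r_4 = 137606 (mod 161051)
Final: r_4 = 137606, and one checks f(r_4) ≡ 0 mod 11^5.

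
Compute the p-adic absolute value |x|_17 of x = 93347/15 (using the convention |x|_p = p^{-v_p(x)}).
|93347/15|_17 = 1/4913

Step 1 — compute v_17(x) by factoring powers of 17 out of the numerator and denominator: v_17(93347/15) = 3. Step 2 — apply |x|_p = p^{-v_p(x)} = 17^{-3} = 1/4913.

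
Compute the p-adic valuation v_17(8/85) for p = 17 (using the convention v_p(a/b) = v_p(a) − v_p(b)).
v_17(8/85) = -1

Factor powers of 17 from the numerator and denominator of the reduced fraction: 8 = 17^0 · 8 and 85 = 17^1 · 5. Apply v_p(a/b) = v_p(a) − v_p(b): v_17(8/85) = 0 − 1 = -1.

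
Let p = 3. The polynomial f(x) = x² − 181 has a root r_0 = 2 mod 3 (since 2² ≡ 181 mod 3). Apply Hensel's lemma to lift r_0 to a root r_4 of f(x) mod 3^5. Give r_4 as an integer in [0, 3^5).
r_4 = 71 (mod 243)

Hensel's recurrence: r_{i+1} = r_i − f(r_i)·(f′(r_i))^{-1} mod 3^{i+2}, with f′(x) = 2x. Iterate:
  r_0 = 2 (mod 3)
  r_1 = 8 (mod 9)
  r_2 = 17 (mod 27)
  r_3 = 71 (mod 81)
  r_4 = 71 (mod 243)
Final: r_4 = 71, and one checks f(r_4) ≡ 0 mod 3^5.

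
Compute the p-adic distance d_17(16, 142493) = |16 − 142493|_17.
d_17(16, 142493) = 1/4913

Step 1 — x − y = 16 − 142493 = -142477. Step 2 — v_17(-142477) = 3 (factor: -142477 = −(17^3 · 29); the sign does not affect v_p). Step 3 — |x − y|_17 = 17^{-3} = 1/4913.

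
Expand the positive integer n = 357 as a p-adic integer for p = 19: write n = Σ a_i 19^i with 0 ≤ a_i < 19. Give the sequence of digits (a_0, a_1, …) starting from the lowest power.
(a_0, a_1, …) = (15, 18)

Repeated division by 19 gives the digits low-to-high: 357 = 15 + 18·19^1. Digit sequence: (15, 18).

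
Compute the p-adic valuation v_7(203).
v_7(203) = 1

v_7(n) is the largest exponent k such that 7^k divides n. Factor out: 203 = 7^1 · 29. (Sign doesn't affect v_p.) So v_7(203) = 1.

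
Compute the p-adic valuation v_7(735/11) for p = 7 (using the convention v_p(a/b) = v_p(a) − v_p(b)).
v_7(735/11) = 2

Factor powers of 7 from the numerator and denominator of the reduced fraction: 735 = 7^2 · 15 and 11 = 7^0 · 11. Apply v_p(a/b) = v_p(a) − v_p(b): v_7(735/11) = 2 − 0 = 2.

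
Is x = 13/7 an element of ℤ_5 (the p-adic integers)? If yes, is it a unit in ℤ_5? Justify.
x ∈ ℤ_5^× (unit); v_5(x) = 0

ℤ_5 = {x ∈ ℚ_5 : v_5(x) ≥ 0} and ℤ_5^× = {x ∈ ℤ_5 : v_5(x) = 0}. Here v_5(13/7) = v_5(num) − v_5(den) = 0; compare against these criteria.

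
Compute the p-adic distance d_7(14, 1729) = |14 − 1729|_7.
d_7(14, 1729) = 1/343

Step 1 — x − y = 14 − 1729 = -1715. Step 2 — v_7(-1715) = 3 (factor: -1715 = −(7^3 · 5); the sign does not affect v_p). Step 3 — |x − y|_7 = 7^{-3} = 1/343.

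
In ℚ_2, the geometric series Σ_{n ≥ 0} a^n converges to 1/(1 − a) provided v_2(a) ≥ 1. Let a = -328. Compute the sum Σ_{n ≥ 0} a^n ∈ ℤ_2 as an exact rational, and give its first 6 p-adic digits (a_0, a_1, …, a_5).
Σ a^n = 1/(1 − a) = 1/329;  first 6 digits = (1, 0, 0, 1, 1, 1)

v_2(a) = 3 ≥ 1, so the series converges in ℤ_2 to 1/(1 − a) = 1/(1 − (-328)) = 1/329. Expand this rational in ℤ_2: compute digits iteratively via d_i = x_i mod 2, x_{i+1} = (x_i − d_i)/2. The first 6 digits are (1, 0, 0, 1, 1, 1).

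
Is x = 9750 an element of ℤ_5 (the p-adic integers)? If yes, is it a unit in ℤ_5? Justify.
x ∈ ℤ_5 but not a unit; v_5(x) = 3 > 0

ℤ_5 = {x ∈ ℚ_5 : v_5(x) ≥ 0} and ℤ_5^× = {x ∈ ℤ_5 : v_5(x) = 0}. Here v_5(9750) = v_5(num) − v_5(den) = 3; compare against these criteria.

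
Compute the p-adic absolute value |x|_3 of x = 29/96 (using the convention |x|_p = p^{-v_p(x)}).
|29/96|_3 = 3

Step 1 — compute v_3(x) by factoring powers of 3 out of the numerator and denominator: v_3(29/96) = -1. Step 2 — apply |x|_p = p^{-v_p(x)} = 3^{1} = 3.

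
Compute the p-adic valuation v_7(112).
v_7(112) = 1

v_7(n) is the largest exponent k such that 7^k divides n. Factor out: 112 = 7^1 · 16. (Sign doesn't affect v_p.) So v_7(112) = 1.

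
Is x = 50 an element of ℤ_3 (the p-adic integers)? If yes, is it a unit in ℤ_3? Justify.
x ∈ ℤ_3^× (unit); v_3(x) = 0

ℤ_3 = {x ∈ ℚ_3 : v_3(x) ≥ 0} and ℤ_3^× = {x ∈ ℤ_3 : v_3(x) = 0}. Here v_3(50) = v_3(num) − v_3(den) = 0; compare against these criteria.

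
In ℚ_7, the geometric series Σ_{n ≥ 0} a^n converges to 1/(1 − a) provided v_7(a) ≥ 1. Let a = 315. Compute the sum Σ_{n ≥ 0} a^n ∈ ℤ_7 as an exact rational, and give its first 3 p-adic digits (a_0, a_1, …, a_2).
Σ a^n = 1/(1 − a) = -1/314;  first 3 digits = (1, 3, 1)

v_7(a) = 1 ≥ 1, so the series converges in ℤ_7 to 1/(1 − a) = 1/(1 − 315) = -1/314. Expand this rational in ℤ_7: compute digits iteratively via d_i = x_i mod 7, x_{i+1} = (x_i − d_i)/7. The first 3 digits are (1, 3, 1).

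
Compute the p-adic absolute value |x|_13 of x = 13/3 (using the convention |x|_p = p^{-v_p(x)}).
|13/3|_13 = 1/13

Step 1 — compute v_13(x) by factoring powers of 13 out of the numerator and denominator: v_13(13/3) = 1. Step 2 — apply |x|_p = p^{-v_p(x)} = 13^{-1} = 1/13.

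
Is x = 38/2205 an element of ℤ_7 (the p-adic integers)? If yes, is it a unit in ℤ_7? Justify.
x ∉ ℤ_7 (v_7(x) = -2 < 0)

ℤ_7 = {x ∈ ℚ_7 : v_7(x) ≥ 0} and ℤ_7^× = {x ∈ ℤ_7 : v_7(x) = 0}. Here v_7(38/2205) = v_7(num) − v_7(den) = -2; compare against these criteria.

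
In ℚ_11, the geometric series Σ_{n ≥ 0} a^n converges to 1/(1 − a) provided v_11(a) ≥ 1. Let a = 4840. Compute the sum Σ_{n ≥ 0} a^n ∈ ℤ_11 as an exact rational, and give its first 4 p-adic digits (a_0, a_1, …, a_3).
Σ a^n = 1/(1 − a) = -1/4839;  first 4 digits = (1, 0, 7, 3)

v_11(a) = 2 ≥ 1, so the series converges in ℤ_11 to 1/(1 − a) = 1/(1 − 4840) = -1/4839. Expand this rational in ℤ_11: compute digits iteratively via d_i = x_i mod 11, x_{i+1} = (x_i − d_i)/11. The first 4 digits are (1, 0, 7, 3).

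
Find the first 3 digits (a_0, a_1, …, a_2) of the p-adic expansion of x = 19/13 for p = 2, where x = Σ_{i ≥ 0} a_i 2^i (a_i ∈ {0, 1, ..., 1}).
(a_0, …, a_2) = (1, 1, 1)

v_2(19/13) = 0 (numerator and denominator both coprime to 2), so x ∈ ℤ_2^×. Compute digits iteratively via a_i = x_i mod 2, x_{i+1} = (x_i − a_i)/2, with x_0 = x:
  x_0 = 19/13;  a_0 = 1;  x_1 = (x_0 − 1)/2 = 3/13
  x_1 = 3/13;  a_1 = 1;  x_2 = (x_1 − 1)/2 = -5/13
  x_2 = -5/13;  a_2 = 1;  x_3 = (x_2 − 1)/2 = -9/13
Digits: (1, 1, 1).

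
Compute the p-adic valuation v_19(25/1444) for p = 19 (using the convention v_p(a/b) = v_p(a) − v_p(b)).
v_19(25/1444) = -2

Factor powers of 19 from the numerator and denominator of the reduced fraction: 25 = 19^0 · 25 and 1444 = 19^2 · 4. Apply v_p(a/b) = v_p(a) − v_p(b): v_19(25/1444) = 0 − 2 = -2.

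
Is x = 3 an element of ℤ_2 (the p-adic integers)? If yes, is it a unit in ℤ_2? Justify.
x ∈ ℤ_2^× (unit); v_2(x) = 0

ℤ_2 = {x ∈ ℚ_2 : v_2(x) ≥ 0} and ℤ_2^× = {x ∈ ℤ_2 : v_2(x) = 0}. Here v_2(3) = v_2(num) − v_2(den) = 0; compare against these criteria.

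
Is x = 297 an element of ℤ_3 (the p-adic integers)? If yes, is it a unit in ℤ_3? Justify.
x ∈ ℤ_3 but not a unit; v_3(x) = 3 > 0

ℤ_3 = {x ∈ ℚ_3 : v_3(x) ≥ 0} and ℤ_3^× = {x ∈ ℤ_3 : v_3(x) = 0}. Here v_3(297) = v_3(num) − v_3(den) = 3; compare against these criteria.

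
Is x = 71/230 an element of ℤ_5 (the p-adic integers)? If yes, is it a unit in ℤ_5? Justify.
x ∉ ℤ_5 (v_5(x) = -1 < 0)

ℤ_5 = {x ∈ ℚ_5 : v_5(x) ≥ 0} and ℤ_5^× = {x ∈ ℤ_5 : v_5(x) = 0}. Here v_5(71/230) = v_5(num) − v_5(den) = -1; compare against these criteria.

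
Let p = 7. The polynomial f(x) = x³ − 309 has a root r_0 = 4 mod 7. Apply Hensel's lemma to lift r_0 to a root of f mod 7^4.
r_3 = 2160 (mod 2401)

Hensel: r_{i+1} = r_i − f(r_i)/f′(r_i) mod 7^{i+2}, where f′(x) = 3x². Iterate:
  r_0 = 4 (mod 7)
  r_1 = 4 (mod 49)
  r_2 = 102 (mod 343)
  r_3 = 2160 (mod 2401)
Final: r = 2160 with f(r) ≡ 0 mod 7^4.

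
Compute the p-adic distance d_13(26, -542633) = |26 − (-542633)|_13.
d_13(26, -542633) = 1/28561

Step 1 — x − y = 26 − (-542633) = 542659. Step 2 — v_13(542659) = 4 (factor: 542659 = (13^4 · 19); the sign does not affect v_p). Step 3 — |x − y|_13 = 13^{-4} = 1/28561.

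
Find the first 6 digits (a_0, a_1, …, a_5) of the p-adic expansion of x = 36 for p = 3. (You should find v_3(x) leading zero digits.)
(a_0, …, a_5) = (0, 0, 1, 1, 0, 0)

v_3(36) = 2, so a_0 = ... = a_1 = 0. Factor out: x = 3^2 · u with u = 4 a unit in ℤ_3. Expand u iteratively via a_{v+i} = u_i mod 3, u_{i+1} = (u_i − a_{v+i})/3:
  u_0 = 4;  a_2 = 1;  u_1 = (u_0 − 1)/3 = 1
  u_1 = 1;  a_3 = 1;  u_2 = (u_1 − 1)/3 = 0
  u_2 = 0;  a_4 = 0;  u_3 = (u_2 − 0)/3 = 0
  u_3 = 0;  a_5 = 0;  u_4 = (u_3 − 0)/3 = 0
Digits: (0, 0, 1, 1, 0, 0).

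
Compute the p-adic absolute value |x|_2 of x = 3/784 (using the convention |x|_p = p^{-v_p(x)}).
|3/784|_2 = 16

Step 1 — compute v_2(x) by factoring powers of 2 out of the numerator and denominator: v_2(3/784) = -4. Step 2 — apply |x|_p = p^{-v_p(x)} = 2^{4} = 16.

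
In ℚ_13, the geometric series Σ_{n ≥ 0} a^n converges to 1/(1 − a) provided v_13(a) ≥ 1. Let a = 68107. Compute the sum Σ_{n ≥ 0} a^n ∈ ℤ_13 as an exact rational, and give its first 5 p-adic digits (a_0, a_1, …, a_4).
Σ a^n = 1/(1 − a) = -1/68106;  first 5 digits = (1, 0, 0, 5, 2)

v_13(a) = 3 ≥ 1, so the series converges in ℤ_13 to 1/(1 − a) = 1/(1 − 68107) = -1/68106. Expand this rational in ℤ_13: compute digits iteratively via d_i = x_i mod 13, x_{i+1} = (x_i − d_i)/13. The first 5 digits are (1, 0, 0, 5, 2).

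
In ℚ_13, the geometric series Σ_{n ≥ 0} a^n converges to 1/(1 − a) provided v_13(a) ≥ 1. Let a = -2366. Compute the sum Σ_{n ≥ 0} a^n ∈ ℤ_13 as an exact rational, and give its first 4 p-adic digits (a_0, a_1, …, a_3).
Σ a^n = 1/(1 − a) = 1/2367;  first 4 digits = (1, 0, 12, 11)

v_13(a) = 2 ≥ 1, so the series converges in ℤ_13 to 1/(1 − a) = 1/(1 − (-2366)) = 1/2367. Expand this rational in ℤ_13: compute digits iteratively via d_i = x_i mod 13, x_{i+1} = (x_i − d_i)/13. The first 4 digits are (1, 0, 12, 11).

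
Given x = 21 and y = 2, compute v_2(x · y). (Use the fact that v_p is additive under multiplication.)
v_2(42) = 1

v_p(x) = 0 (factor: 21 = 2^0 · 21); v_p(y) = 1 (factor: 2 = 2^1 · 1). Additivity: v_p(xy) = v_p(x) + v_p(y) = 0 + 1 = 1. (Direct check: xy = 42 = 2^1 · (21).)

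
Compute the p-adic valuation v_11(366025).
v_11(366025) = 4

v_11(n) is the largest exponent k such that 11^k divides n. Factor out: 366025 = 11^4 · 25. (Sign doesn't affect v_p.) So v_11(366025) = 4.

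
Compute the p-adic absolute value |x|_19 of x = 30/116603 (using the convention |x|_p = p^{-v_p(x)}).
|30/116603|_19 = 6859

Step 1 — compute v_19(x) by factoring powers of 19 out of the numerator and denominator: v_19(30/116603) = -3. Step 2 — apply |x|_p = p^{-v_p(x)} = 19^{3} = 6859.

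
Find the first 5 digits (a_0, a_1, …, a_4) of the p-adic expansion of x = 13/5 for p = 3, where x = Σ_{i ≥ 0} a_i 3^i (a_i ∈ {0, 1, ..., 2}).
(a_0, …, a_4) = (2, 2, 0, 1, 2)

v_3(13/5) = 0 (numerator and denominator both coprime to 3), so x ∈ ℤ_3^×. Compute digits iteratively via a_i = x_i mod 3, x_{i+1} = (x_i − a_i)/3, with x_0 = x:
  x_0 = 13/5;  a_0 = 2;  x_1 = (x_0 − 2)/3 = 1/5
  x_1 = 1/5;  a_1 = 2;  x_2 = (x_1 − 2)/3 = -3/5
  x_2 = -3/5;  a_2 = 0;  x_3 = (x_2 − 0)/3 = -1/5
  x_3 = -1/5;  a_3 = 1;  x_4 = (x_3 − 1)/3 = -2/5
  x_4 = -2/5;  a_4 = 2;  x_5 = (x_4 − 2)/3 = -4/5
Digits: (2, 2, 0, 1, 2).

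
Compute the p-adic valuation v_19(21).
v_19(21) = 0

v_19(n) is the largest exponent k such that 19^k divides n. Factor out: 21 = 19^0 · 21. (Sign doesn't affect v_p.) So v_19(21) = 0.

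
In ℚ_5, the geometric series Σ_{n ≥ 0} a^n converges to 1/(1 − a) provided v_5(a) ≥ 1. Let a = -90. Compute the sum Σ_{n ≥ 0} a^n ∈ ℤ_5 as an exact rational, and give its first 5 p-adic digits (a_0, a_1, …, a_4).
Σ a^n = 1/(1 − a) = 1/91;  first 5 digits = (1, 2, 0, 2, 2)

v_5(a) = 1 ≥ 1, so the series converges in ℤ_5 to 1/(1 − a) = 1/(1 − (-90)) = 1/91. Expand this rational in ℤ_5: compute digits iteratively via d_i = x_i mod 5, x_{i+1} = (x_i − d_i)/5. The first 5 digits are (1, 2, 0, 2, 2).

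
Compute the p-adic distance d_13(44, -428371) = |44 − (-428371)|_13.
d_13(44, -428371) = 1/28561

Step 1 — x − y = 44 − (-428371) = 428415. Step 2 — v_13(428415) = 4 (factor: 428415 = (13^4 · 15); the sign does not affect v_p). Step 3 — |x − y|_13 = 13^{-4} = 1/28561.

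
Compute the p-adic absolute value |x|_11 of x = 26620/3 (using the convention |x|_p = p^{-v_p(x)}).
|26620/3|_11 = 1/1331

Step 1 — compute v_11(x) by factoring powers of 11 out of the numerator and denominator: v_11(26620/3) = 3. Step 2 — apply |x|_p = p^{-v_p(x)} = 11^{-3} = 1/1331.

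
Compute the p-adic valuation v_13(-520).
v_13(-520) = 1

v_13(n) is the largest exponent k such that 13^k divides n. Factor out: -520 = -13^1 · 40. (Sign doesn't affect v_p.) So v_13(-520) = 1.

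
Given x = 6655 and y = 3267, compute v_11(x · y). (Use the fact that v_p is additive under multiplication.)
v_11(21741885) = 5

v_p(x) = 3 (factor: 6655 = 11^3 · 5); v_p(y) = 2 (factor: 3267 = 11^2 · 27). Additivity: v_p(xy) = v_p(x) + v_p(y) = 3 + 2 = 5. (Direct check: xy = 21741885 = 11^5 · (135).)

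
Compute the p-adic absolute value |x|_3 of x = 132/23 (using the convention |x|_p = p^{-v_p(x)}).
|132/23|_3 = 1/3

Step 1 — compute v_3(x) by factoring powers of 3 out of the numerator and denominator: v_3(132/23) = 1. Step 2 — apply |x|_p = p^{-v_p(x)} = 3^{-1} = 1/3.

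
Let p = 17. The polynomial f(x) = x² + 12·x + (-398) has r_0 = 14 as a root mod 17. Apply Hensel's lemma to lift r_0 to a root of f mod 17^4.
r_3 = 74678 (mod 83521)

Hensel: r_{i+1} = r_i − f(r_i)·(f′(r_i))^{-1} mod 17^{i+2}, f′(x) = 2x + 12. Iterate:
  r_0 = 14 (mod 17)
  r_1 = 116 (mod 289)
  r_2 = 983 (mod 4913)
  r_3 = 74678 (mod 83521)
Final: r = 74678 satisfies f(r) ≡ 0 mod 17^4.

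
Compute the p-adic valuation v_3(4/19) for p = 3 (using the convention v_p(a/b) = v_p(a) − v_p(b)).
v_3(4/19) = 0

Factor powers of 3 from the numerator and denominator of the reduced fraction: 4 = 3^0 · 4 and 19 = 3^0 · 19. Apply v_p(a/b) = v_p(a) − v_p(b): v_3(4/19) = 0 − 0 = 0.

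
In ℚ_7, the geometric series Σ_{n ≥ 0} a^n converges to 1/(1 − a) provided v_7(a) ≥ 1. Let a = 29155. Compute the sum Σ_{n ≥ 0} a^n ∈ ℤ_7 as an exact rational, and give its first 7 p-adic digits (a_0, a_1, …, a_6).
Σ a^n = 1/(1 − a) = -1/29154;  first 7 digits = (1, 0, 0, 1, 5, 1, 1)

v_7(a) = 3 ≥ 1, so the series converges in ℤ_7 to 1/(1 − a) = 1/(1 − 29155) = -1/29154. Expand this rational in ℤ_7: compute digits iteratively via d_i = x_i mod 7, x_{i+1} = (x_i − d_i)/7. The first 7 digits are (1, 0, 0, 1, 5, 1, 1).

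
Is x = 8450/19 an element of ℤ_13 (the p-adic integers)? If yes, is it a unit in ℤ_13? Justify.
x ∈ ℤ_13 but not a unit; v_13(x) = 2 > 0

ℤ_13 = {x ∈ ℚ_13 : v_13(x) ≥ 0} and ℤ_13^× = {x ∈ ℤ_13 : v_13(x) = 0}. Here v_13(8450/19) = v_13(num) − v_13(den) = 2; compare against these criteria.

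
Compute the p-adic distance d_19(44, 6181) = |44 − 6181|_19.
d_19(44, 6181) = 1/361

Step 1 — x − y = 44 − 6181 = -6137. Step 2 — v_19(-6137) = 2 (factor: -6137 = −(19^2 · 17); the sign does not affect v_p). Step 3 — |x − y|_19 = 19^{-2} = 1/361.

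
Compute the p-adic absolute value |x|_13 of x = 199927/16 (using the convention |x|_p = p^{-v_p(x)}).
|199927/16|_13 = 1/28561

Step 1 — compute v_13(x) by factoring powers of 13 out of the numerator and denominator: v_13(199927/16) = 4. Step 2 — apply |x|_p = p^{-v_p(x)} = 13^{-4} = 1/28561.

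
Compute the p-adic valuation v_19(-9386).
v_19(-9386) = 2

v_19(n) is the largest exponent k such that 19^k divides n. Factor out: -9386 = -19^2 · 26. (Sign doesn't affect v_p.) So v_19(-9386) = 2.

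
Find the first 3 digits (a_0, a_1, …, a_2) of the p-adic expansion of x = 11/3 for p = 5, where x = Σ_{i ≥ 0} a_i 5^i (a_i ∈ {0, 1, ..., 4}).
(a_0, …, a_2) = (2, 2, 3)

v_5(11/3) = 0 (numerator and denominator both coprime to 5), so x ∈ ℤ_5^×. Compute digits iteratively via a_i = x_i mod 5, x_{i+1} = (x_i − a_i)/5, with x_0 = x:
  x_0 = 11/3;  a_0 = 2;  x_1 = (x_0 − 2)/5 = 1/3
  x_1 = 1/3;  a_1 = 2;  x_2 = (x_1 − 2)/5 = -1/3
  x_2 = -1/3;  a_2 = 3;  x_3 = (x_2 − 3)/5 = -2/3
Digits: (2, 2, 3).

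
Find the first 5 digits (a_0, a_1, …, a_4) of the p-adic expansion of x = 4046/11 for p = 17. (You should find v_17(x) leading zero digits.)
(a_0, …, a_4) = (0, 0, 9, 15, 13)

v_17(4046/11) = 2, so a_0 = ... = a_1 = 0. Factor out: x = 17^2 · u with u = 14/11 a unit in ℤ_17. Expand u iteratively via a_{v+i} = u_i mod 17, u_{i+1} = (u_i − a_{v+i})/17:
  u_0 = 14/11;  a_2 = 9;  u_1 = (u_0 − 9)/17 = -5/11
  u_1 = -5/11;  a_3 = 15;  u_2 = (u_1 − 15)/17 = -10/11
  u_2 = -10/11;  a_4 = 13;  u_3 = (u_2 − 13)/17 = -9/11
Digits: (0, 0, 9, 15, 13).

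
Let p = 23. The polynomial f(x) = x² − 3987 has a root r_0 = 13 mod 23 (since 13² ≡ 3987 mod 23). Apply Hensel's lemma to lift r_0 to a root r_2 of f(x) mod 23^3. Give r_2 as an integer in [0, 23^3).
r_2 = 4107 (mod 12167)

Hensel's recurrence: r_{i+1} = r_i − f(r_i)·(f′(r_i))^{-1} mod 23^{i+2}, with f′(x) = 2x. Iterate:
  r_0 = 13 (mod 23)
  r_1 = 404 (mod 529)
  r_2 = 4107 (mod 12167)
Final: r_2 = 4107, and one checks f(r_2) ≡ 0 mod 23^3.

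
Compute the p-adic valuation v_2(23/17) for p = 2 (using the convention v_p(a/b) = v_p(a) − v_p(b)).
v_2(23/17) = 0

Factor powers of 2 from the numerator and denominator of the reduced fraction: 23 = 2^0 · 23 and 17 = 2^0 · 17. Apply v_p(a/b) = v_p(a) − v_p(b): v_2(23/17) = 0 − 0 = 0.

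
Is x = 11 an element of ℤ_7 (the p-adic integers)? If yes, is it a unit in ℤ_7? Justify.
x ∈ ℤ_7^× (unit); v_7(x) = 0

ℤ_7 = {x ∈ ℚ_7 : v_7(x) ≥ 0} and ℤ_7^× = {x ∈ ℤ_7 : v_7(x) = 0}. Here v_7(11) = v_7(num) − v_7(den) = 0; compare against these criteria.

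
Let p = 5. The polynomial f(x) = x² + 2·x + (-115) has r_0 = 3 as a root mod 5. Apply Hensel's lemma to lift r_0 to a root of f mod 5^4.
r_3 = 328 (mod 625)

Hensel: r_{i+1} = r_i − f(r_i)·(f′(r_i))^{-1} mod 5^{i+2}, f′(x) = 2x + 2. Iterate:
  r_0 = 3 (mod 5)
  r_1 = 3 (mod 25)
  r_2 = 78 (mod 125)
  r_3 = 328 (mod 625)
Final: r = 328 satisfies f(r) ≡ 0 mod 5^4.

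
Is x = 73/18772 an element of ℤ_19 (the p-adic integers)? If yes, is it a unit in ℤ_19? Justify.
x ∉ ℤ_19 (v_19(x) = -2 < 0)

ℤ_19 = {x ∈ ℚ_19 : v_19(x) ≥ 0} and ℤ_19^× = {x ∈ ℤ_19 : v_19(x) = 0}. Here v_19(73/18772) = v_19(num) − v_19(den) = -2; compare against these criteria.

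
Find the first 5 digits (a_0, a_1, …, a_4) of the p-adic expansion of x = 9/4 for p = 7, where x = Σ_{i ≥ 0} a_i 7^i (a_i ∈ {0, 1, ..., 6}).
(a_0, …, a_4) = (4, 5, 1, 5, 1)

v_7(9/4) = 0 (numerator and denominator both coprime to 7), so x ∈ ℤ_7^×. Compute digits iteratively via a_i = x_i mod 7, x_{i+1} = (x_i − a_i)/7, with x_0 = x:
  x_0 = 9/4;  a_0 = 4;  x_1 = (x_0 − 4)/7 = -1/4
  x_1 = -1/4;  a_1 = 5;  x_2 = (x_1 − 5)/7 = -3/4
  x_2 = -3/4;  a_2 = 1;  x_3 = (x_2 − 1)/7 = -1/4
  x_3 = -1/4;  a_3 = 5;  x_4 = (x_3 − 5)/7 = -3/4
  x_4 = -3/4;  a_4 = 1;  x_5 = (x_4 − 1)/7 = -1/4
Digits: (4, 5, 1, 5, 1).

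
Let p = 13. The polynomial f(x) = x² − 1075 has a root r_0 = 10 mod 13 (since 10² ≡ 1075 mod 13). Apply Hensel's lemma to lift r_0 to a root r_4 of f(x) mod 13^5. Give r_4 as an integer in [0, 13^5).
r_4 = 225716 (mod 371293)

Hensel's recurrence: r_{i+1} = r_i − f(r_i)·(f′(r_i))^{-1} mod 13^{i+2}, with f′(x) = 2x. Iterate:
  r_0 = 10 (mod 13)
  r_1 = 101 (mod 169)
  r_2 = 1622 (mod 2197)
  r_3 = 25789 (mod 28561)
  r_4 = 225716 (mod 371293)
Final: r_4 = 225716, and one checks f(r_4) ≡ 0 mod 13^5.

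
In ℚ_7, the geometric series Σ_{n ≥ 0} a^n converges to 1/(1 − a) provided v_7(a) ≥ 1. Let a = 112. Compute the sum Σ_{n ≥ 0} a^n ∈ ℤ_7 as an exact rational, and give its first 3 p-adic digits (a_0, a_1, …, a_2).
Σ a^n = 1/(1 − a) = -1/111;  first 3 digits = (1, 2, 6)

v_7(a) = 1 ≥ 1, so the series converges in ℤ_7 to 1/(1 − a) = 1/(1 − 112) = -1/111. Expand this rational in ℤ_7: compute digits iteratively via d_i = x_i mod 7, x_{i+1} = (x_i − d_i)/7. The first 3 digits are (1, 2, 6).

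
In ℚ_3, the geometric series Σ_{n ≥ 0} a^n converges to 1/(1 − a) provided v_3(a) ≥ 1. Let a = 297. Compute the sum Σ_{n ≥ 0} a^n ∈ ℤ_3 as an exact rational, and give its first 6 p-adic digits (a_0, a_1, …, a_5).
Σ a^n = 1/(1 − a) = -1/296;  first 6 digits = (1, 0, 0, 2, 0, 1)

v_3(a) = 3 ≥ 1, so the series converges in ℤ_3 to 1/(1 − a) = 1/(1 − 297) = -1/296. Expand this rational in ℤ_3: compute digits iteratively via d_i = x_i mod 3, x_{i+1} = (x_i − d_i)/3. The first 6 digits are (1, 0, 0, 2, 0, 1).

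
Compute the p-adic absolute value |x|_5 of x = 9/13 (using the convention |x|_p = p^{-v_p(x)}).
|9/13|_5 = 1

Step 1 — compute v_5(x) by factoring powers of 5 out of the numerator and denominator: v_5(9/13) = 0. Step 2 — apply |x|_p = p^{-v_p(x)} = 5^{0} = 1.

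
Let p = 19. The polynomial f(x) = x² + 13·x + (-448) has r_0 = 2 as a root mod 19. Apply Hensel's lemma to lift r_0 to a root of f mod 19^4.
r_3 = 33366 (mod 130321)

Hensel: r_{i+1} = r_i − f(r_i)·(f′(r_i))^{-1} mod 19^{i+2}, f′(x) = 2x + 13. Iterate:
  r_0 = 2 (mod 19)
  r_1 = 154 (mod 361)
  r_2 = 5930 (mod 6859)
  r_3 = 33366 (mod 130321)
Final: r = 33366 satisfies f(r) ≡ 0 mod 19^4.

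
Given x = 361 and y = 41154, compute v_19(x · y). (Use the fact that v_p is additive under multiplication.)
v_19(14856594) = 5

v_p(x) = 2 (factor: 361 = 19^2 · 1); v_p(y) = 3 (factor: 41154 = 19^3 · 6). Additivity: v_p(xy) = v_p(x) + v_p(y) = 2 + 3 = 5. (Direct check: xy = 14856594 = 19^5 · (6).)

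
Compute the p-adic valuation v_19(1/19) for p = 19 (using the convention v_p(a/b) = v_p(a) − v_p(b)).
v_19(1/19) = -1

Factor powers of 19 from the numerator and denominator of the reduced fraction: 1 = 19^0 · 1 and 19 = 19^1 · 1. Apply v_p(a/b) = v_p(a) − v_p(b): v_19(1/19) = 0 − 1 = -1.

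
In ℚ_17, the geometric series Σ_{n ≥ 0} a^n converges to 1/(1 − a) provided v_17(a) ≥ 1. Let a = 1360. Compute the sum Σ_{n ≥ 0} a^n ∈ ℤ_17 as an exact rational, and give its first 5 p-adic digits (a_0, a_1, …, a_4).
Σ a^n = 1/(1 − a) = -1/1359;  first 5 digits = (1, 12, 12, 13, 11)

v_17(a) = 1 ≥ 1, so the series converges in ℤ_17 to 1/(1 − a) = 1/(1 − 1360) = -1/1359. Expand this rational in ℤ_17: compute digits iteratively via d_i = x_i mod 17, x_{i+1} = (x_i − d_i)/17. The first 5 digits are (1, 12, 12, 13, 11).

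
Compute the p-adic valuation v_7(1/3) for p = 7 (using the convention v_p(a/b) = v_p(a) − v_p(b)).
v_7(1/3) = 0

Factor powers of 7 from the numerator and denominator of the reduced fraction: 1 = 7^0 · 1 and 3 = 7^0 · 3. Apply v_p(a/b) = v_p(a) − v_p(b): v_7(1/3) = 0 − 0 = 0.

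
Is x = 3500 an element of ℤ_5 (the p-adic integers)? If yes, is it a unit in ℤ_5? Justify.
x ∈ ℤ_5 but not a unit; v_5(x) = 3 > 0

ℤ_5 = {x ∈ ℚ_5 : v_5(x) ≥ 0} and ℤ_5^× = {x ∈ ℤ_5 : v_5(x) = 0}. Here v_5(3500) = v_5(num) − v_5(den) = 3; compare against these criteria.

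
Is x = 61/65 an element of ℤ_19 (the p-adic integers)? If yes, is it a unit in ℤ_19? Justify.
x ∈ ℤ_19^× (unit); v_19(x) = 0

ℤ_19 = {x ∈ ℚ_19 : v_19(x) ≥ 0} and ℤ_19^× = {x ∈ ℤ_19 : v_19(x) = 0}. Here v_19(61/65) = v_19(num) − v_19(den) = 0; compare against these criteria.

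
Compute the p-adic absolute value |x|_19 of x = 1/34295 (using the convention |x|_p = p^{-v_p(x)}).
|1/34295|_19 = 6859

Step 1 — compute v_19(x) by factoring powers of 19 out of the numerator and denominator: v_19(1/34295) = -3. Step 2 — apply |x|_p = p^{-v_p(x)} = 19^{3} = 6859.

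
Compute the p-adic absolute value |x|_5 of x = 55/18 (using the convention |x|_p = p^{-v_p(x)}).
|55/18|_5 = 1/5

Step 1 — compute v_5(x) by factoring powers of 5 out of the numerator and denominator: v_5(55/18) = 1. Step 2 — apply |x|_p = p^{-v_p(x)} = 5^{-1} = 1/5.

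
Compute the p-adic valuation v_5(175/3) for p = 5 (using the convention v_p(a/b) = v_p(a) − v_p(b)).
v_5(175/3) = 2

Factor powers of 5 from the numerator and denominator of the reduced fraction: 175 = 5^2 · 7 and 3 = 5^0 · 3. Apply v_p(a/b) = v_p(a) − v_p(b): v_5(175/3) = 2 − 0 = 2.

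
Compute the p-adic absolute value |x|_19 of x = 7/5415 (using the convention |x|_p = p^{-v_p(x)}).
|7/5415|_19 = 361

Step 1 — compute v_19(x) by factoring powers of 19 out of the numerator and denominator: v_19(7/5415) = -2. Step 2 — apply |x|_p = p^{-v_p(x)} = 19^{2} = 361.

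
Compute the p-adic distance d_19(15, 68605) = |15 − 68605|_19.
d_19(15, 68605) = 1/6859

Step 1 — x − y = 15 − 68605 = -68590. Step 2 — v_19(-68590) = 3 (factor: -68590 = −(19^3 · 10); the sign does not affect v_p). Step 3 — |x − y|_19 = 19^{-3} = 1/6859.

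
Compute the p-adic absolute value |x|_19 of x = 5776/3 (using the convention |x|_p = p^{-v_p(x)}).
|5776/3|_19 = 1/361

Step 1 — compute v_19(x) by factoring powers of 19 out of the numerator and denominator: v_19(5776/3) = 2. Step 2 — apply |x|_p = p^{-v_p(x)} = 19^{-2} = 1/361.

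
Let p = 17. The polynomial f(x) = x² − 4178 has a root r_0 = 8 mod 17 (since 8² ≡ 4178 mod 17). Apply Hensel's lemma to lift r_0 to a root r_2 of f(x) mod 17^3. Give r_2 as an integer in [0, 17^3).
r_2 = 4275 (mod 4913)

Hensel's recurrence: r_{i+1} = r_i − f(r_i)·(f′(r_i))^{-1} mod 17^{i+2}, with f′(x) = 2x. Iterate:
  r_0 = 8 (mod 17)
  r_1 = 229 (mod 289)
  r_2 = 4275 (mod 4913)
Final: r_2 = 4275, and one checks f(r_2) ≡ 0 mod 17^3.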